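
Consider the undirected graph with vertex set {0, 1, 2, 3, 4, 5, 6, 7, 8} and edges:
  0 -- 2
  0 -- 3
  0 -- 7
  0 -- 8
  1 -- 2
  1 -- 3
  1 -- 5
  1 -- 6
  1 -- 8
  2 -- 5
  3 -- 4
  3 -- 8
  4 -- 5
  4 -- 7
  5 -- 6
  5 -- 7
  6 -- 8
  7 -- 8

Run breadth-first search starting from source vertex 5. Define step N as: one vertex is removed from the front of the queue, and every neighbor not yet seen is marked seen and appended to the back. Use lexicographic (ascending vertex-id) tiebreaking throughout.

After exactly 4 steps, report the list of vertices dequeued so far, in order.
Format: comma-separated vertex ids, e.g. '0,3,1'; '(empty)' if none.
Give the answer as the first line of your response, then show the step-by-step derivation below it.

5,1,2,4

step 1: dequeue 5; queue=[1,2,4,6,7]; order=5
step 2: dequeue 1; queue=[2,4,6,7,3,8]; order=5,1
step 3: dequeue 2; queue=[4,6,7,3,8,0]; order=5,1,2
step 4: dequeue 4; queue=[6,7,3,8,0]; order=5,1,2,4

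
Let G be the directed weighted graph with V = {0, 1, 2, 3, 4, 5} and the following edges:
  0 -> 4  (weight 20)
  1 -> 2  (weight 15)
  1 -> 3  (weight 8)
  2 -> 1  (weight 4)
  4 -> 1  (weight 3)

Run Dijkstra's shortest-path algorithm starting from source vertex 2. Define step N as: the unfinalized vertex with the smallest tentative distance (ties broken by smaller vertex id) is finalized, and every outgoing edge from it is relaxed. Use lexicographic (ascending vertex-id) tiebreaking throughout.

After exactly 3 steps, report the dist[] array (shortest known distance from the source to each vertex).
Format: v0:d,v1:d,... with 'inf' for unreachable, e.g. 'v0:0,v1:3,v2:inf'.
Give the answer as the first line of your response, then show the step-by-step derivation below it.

v0:inf,v1:4,v2:0,v3:12,v4:inf,v5:inf

step 1: dist = v0:inf,v1:4,v2:0,v3:inf,v4:inf,v5:inf
step 2: dist = v0:inf,v1:4,v2:0,v3:12,v4:inf,v5:inf
step 3: dist = v0:inf,v1:4,v2:0,v3:12,v4:inf,v5:inf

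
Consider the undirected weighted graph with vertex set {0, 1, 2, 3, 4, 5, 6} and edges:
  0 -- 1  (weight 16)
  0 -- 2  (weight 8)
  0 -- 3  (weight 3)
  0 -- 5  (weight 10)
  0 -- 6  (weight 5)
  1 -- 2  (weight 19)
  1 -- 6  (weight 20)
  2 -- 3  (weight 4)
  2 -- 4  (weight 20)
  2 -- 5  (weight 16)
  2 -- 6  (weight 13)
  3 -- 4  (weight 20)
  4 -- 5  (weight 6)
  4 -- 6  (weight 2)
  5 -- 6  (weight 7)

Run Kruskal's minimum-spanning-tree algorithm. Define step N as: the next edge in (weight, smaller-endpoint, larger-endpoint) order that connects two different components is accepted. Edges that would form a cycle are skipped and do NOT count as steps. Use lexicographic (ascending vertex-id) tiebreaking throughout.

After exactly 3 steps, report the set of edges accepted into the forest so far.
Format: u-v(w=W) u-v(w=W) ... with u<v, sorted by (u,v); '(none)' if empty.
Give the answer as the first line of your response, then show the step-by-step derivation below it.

0-3(w=3) 2-3(w=4) 4-6(w=2)

step 1: add edge 4-6 (w=2); MST = {4-6(w=2)}
step 2: add edge 0-3 (w=3); MST = {0-3(w=3) 4-6(w=2)}
step 3: add edge 2-3 (w=4); MST = {0-3(w=3) 2-3(w=4) 4-6(w=2)}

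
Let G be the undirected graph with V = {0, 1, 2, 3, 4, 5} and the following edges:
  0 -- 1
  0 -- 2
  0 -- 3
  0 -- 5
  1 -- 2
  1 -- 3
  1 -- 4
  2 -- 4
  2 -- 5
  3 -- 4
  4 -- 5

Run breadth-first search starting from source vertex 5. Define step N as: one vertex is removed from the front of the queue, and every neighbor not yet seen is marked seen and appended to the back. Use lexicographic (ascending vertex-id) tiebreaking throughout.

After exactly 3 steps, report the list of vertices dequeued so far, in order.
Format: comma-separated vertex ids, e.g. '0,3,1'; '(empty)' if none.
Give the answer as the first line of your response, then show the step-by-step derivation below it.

5,0,2

step 1: dequeue 5; queue=[0,2,4]; order=5
step 2: dequeue 0; queue=[2,4,1,3]; order=5,0
step 3: dequeue 2; queue=[4,1,3]; order=5,0,2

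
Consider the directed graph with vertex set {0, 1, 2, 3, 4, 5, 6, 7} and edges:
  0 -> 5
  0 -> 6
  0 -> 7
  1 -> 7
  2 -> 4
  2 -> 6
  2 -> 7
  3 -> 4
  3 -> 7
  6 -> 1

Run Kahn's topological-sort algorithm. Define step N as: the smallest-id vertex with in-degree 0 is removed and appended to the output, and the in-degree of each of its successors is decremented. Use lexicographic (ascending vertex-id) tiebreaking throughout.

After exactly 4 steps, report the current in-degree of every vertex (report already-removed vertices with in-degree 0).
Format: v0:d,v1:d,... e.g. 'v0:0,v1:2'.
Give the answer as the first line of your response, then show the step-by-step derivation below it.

v0:0,v1:1,v2:0,v3:0,v4:0,v5:0,v6:0,v7:1

step 1: output 0; order=[0]; indeg=(0,1,0,0,2,0,1,3)
step 2: output 2; order=[0,2]; indeg=(0,1,0,0,1,0,0,2)
step 3: output 3; order=[0,2,3]; indeg=(0,1,0,0,0,0,0,1)
step 4: output 4; order=[0,2,3,4]; indeg=(0,1,0,0,0,0,0,1)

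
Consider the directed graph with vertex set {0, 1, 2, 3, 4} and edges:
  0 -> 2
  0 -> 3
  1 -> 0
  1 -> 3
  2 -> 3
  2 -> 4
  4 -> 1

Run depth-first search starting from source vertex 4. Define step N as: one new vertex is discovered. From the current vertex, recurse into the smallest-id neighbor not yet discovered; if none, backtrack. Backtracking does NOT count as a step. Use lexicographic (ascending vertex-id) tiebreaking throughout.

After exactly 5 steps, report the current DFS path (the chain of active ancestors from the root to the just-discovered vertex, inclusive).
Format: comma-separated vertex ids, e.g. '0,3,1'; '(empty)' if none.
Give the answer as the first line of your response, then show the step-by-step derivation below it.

4,1,0,2,3

step 1: discover 4; path=4; order=4
step 2: discover 1; path=4>1; order=4,1
step 3: discover 0; path=4>1>0; order=4,1,0
step 4: discover 2; path=4>1>0>2; order=4,1,0,2
step 5: discover 3; path=4>1>0>2>3; order=4,1,0,2,3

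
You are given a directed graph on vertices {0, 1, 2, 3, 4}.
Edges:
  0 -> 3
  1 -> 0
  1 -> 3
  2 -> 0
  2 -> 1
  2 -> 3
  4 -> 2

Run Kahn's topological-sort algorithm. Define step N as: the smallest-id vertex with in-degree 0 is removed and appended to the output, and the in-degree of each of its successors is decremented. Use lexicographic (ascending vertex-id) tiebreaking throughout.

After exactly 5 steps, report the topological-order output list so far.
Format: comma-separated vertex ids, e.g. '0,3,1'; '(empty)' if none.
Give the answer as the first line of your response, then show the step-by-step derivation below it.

4,2,1,0,3

step 1: output 4; order=[4]; indeg=(2,1,0,3,0)
step 2: output 2; order=[4,2]; indeg=(1,0,0,2,0)
step 3: output 1; order=[4,2,1]; indeg=(0,0,0,1,0)
step 4: output 0; order=[4,2,1,0]; indeg=(0,0,0,0,0)
step 5: output 3; order=[4,2,1,0,3]; indeg=(0,0,0,0,0)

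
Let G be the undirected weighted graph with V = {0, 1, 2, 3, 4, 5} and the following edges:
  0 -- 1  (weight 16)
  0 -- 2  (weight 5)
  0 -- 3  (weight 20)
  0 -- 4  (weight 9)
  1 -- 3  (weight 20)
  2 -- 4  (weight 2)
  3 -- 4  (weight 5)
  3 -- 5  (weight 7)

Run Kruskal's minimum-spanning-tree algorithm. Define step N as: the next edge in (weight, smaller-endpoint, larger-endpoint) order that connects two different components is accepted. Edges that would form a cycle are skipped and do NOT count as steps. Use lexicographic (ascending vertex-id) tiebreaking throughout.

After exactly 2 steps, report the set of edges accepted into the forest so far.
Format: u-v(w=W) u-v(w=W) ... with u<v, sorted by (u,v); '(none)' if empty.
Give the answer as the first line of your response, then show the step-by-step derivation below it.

0-2(w=5) 2-4(w=2)

step 1: add edge 2-4 (w=2); MST = {2-4(w=2)}
step 2: add edge 0-2 (w=5); MST = {0-2(w=5) 2-4(w=2)}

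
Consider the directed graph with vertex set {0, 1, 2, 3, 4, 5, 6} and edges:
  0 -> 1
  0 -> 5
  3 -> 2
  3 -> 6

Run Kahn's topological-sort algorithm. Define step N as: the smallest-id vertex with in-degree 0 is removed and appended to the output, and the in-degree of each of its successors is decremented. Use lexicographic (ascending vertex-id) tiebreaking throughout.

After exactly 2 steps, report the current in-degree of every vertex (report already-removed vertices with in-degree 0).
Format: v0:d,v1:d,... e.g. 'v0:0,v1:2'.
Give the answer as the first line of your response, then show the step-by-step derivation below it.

v0:0,v1:0,v2:1,v3:0,v4:0,v5:0,v6:1

step 1: output 0; order=[0]; indeg=(0,0,1,0,0,0,1)
step 2: output 1; order=[0,1]; indeg=(0,0,1,0,0,0,1)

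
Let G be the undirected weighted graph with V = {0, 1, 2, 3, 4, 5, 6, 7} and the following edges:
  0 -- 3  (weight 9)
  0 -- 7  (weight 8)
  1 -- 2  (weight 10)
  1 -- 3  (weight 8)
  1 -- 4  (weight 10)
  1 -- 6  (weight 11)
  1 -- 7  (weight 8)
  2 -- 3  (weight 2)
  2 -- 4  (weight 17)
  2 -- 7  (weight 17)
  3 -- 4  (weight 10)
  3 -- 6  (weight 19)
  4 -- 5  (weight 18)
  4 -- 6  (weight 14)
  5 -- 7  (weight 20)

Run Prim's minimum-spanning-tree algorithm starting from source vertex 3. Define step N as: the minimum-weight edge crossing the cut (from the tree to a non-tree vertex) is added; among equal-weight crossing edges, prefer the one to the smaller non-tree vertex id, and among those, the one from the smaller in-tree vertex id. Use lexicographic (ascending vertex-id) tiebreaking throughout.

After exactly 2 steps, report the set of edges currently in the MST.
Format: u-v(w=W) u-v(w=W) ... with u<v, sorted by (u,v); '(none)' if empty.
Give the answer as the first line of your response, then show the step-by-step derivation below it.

1-3(w=8) 2-3(w=2)

step 1: add edge 2-3 (w=2); MST = {2-3(w=2)}
step 2: add edge 1-3 (w=8); MST = {1-3(w=8) 2-3(w=2)}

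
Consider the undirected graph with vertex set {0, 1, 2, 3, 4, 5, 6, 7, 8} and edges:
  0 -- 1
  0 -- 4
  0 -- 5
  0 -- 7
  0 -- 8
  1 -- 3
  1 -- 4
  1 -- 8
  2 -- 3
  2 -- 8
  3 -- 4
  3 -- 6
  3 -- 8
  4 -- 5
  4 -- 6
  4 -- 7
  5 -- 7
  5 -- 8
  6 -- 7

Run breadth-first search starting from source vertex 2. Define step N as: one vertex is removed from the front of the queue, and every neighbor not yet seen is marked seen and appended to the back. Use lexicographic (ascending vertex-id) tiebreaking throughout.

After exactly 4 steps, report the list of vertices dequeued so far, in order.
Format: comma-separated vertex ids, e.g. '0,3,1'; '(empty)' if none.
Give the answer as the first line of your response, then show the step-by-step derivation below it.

2,3,8,1

step 1: dequeue 2; queue=[3,8]; order=2
step 2: dequeue 3; queue=[8,1,4,6]; order=2,3
step 3: dequeue 8; queue=[1,4,6,0,5]; order=2,3,8
step 4: dequeue 1; queue=[4,6,0,5]; order=2,3,8,1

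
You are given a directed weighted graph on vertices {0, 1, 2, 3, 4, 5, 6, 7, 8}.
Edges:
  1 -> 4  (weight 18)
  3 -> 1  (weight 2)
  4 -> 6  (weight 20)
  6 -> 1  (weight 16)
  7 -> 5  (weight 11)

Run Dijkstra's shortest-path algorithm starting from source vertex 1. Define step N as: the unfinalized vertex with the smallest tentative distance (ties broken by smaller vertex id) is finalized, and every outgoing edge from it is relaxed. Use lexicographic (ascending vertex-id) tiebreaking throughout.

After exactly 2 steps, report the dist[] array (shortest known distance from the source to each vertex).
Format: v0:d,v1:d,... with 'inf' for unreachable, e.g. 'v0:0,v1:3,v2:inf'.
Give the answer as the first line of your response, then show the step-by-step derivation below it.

v0:inf,v1:0,v2:inf,v3:inf,v4:18,v5:inf,v6:38,v7:inf,v8:inf

step 1: dist = v0:inf,v1:0,v2:inf,v3:inf,v4:18,v5:inf,v6:inf,v7:inf,v8:inf
step 2: dist = v0:inf,v1:0,v2:inf,v3:inf,v4:18,v5:inf,v6:38,v7:inf,v8:inf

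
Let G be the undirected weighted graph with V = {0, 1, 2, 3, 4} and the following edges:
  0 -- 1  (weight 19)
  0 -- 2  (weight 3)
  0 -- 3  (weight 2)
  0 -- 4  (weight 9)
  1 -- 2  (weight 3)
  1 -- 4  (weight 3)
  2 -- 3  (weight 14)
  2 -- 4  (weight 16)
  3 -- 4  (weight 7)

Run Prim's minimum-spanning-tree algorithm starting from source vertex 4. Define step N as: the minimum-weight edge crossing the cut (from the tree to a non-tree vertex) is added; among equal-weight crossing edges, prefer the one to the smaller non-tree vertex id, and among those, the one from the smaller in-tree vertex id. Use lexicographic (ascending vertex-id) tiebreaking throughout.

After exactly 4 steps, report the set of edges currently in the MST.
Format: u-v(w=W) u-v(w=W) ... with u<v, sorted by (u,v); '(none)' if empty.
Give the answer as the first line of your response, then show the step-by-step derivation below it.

0-2(w=3) 0-3(w=2) 1-2(w=3) 1-4(w=3)

step 1: add edge 1-4 (w=3); MST = {1-4(w=3)}
step 2: add edge 1-2 (w=3); MST = {1-2(w=3) 1-4(w=3)}
step 3: add edge 0-2 (w=3); MST = {0-2(w=3) 1-2(w=3) 1-4(w=3)}
step 4: add edge 0-3 (w=2); MST = {0-2(w=3) 0-3(w=2) 1-2(w=3) 1-4(w=3)}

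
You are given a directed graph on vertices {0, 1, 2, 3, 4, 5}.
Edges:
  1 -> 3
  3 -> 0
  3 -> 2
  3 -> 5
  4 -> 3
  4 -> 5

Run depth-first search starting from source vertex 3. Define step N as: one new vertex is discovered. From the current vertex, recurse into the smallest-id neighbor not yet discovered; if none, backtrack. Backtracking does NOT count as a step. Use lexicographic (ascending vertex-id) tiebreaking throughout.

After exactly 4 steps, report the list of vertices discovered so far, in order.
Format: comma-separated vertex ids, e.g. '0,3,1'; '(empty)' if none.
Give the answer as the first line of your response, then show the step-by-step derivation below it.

3,0,2,5

step 1: discover 3; path=3; order=3
step 2: discover 0; path=3>0; order=3,0
step 3: discover 2; path=3>2; order=3,0,2
step 4: discover 5; path=3>5; order=3,0,2,5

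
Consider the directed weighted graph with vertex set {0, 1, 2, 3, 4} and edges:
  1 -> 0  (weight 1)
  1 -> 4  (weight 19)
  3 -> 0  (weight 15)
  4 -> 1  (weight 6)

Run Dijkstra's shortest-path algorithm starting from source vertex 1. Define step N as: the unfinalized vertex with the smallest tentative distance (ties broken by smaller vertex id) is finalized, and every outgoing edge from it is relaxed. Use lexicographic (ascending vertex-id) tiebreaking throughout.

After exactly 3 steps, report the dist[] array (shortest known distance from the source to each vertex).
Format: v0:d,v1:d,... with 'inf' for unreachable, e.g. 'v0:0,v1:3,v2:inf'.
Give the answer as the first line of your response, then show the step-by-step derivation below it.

v0:1,v1:0,v2:inf,v3:inf,v4:19

step 1: dist = v0:1,v1:0,v2:inf,v3:inf,v4:19
step 2: dist = v0:1,v1:0,v2:inf,v3:inf,v4:19
step 3: dist = v0:1,v1:0,v2:inf,v3:inf,v4:19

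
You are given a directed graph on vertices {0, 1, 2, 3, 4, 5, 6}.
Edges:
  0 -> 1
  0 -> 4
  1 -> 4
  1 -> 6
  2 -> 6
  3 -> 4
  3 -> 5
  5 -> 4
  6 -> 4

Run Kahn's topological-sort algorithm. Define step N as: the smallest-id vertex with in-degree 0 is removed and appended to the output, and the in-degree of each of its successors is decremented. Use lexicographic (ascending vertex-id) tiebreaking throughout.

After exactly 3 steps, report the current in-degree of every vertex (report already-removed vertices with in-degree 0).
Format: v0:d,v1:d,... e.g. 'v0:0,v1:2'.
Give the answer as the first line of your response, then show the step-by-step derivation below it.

v0:0,v1:0,v2:0,v3:0,v4:3,v5:1,v6:0

step 1: output 0; order=[0]; indeg=(0,0,0,0,4,1,2)
step 2: output 1; order=[0,1]; indeg=(0,0,0,0,3,1,1)
step 3: output 2; order=[0,1,2]; indeg=(0,0,0,0,3,1,0)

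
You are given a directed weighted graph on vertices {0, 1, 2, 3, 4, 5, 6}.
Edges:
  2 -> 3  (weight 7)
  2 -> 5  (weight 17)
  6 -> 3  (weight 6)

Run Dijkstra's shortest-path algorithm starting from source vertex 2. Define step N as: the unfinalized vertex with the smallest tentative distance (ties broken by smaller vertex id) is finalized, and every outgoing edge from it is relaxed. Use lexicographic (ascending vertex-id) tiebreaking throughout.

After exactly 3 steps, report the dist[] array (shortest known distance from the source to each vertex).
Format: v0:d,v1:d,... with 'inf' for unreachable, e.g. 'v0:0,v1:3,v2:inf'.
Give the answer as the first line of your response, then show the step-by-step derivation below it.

v0:inf,v1:inf,v2:0,v3:7,v4:inf,v5:17,v6:inf

step 1: dist = v0:inf,v1:inf,v2:0,v3:7,v4:inf,v5:17,v6:inf
step 2: dist = v0:inf,v1:inf,v2:0,v3:7,v4:inf,v5:17,v6:inf
step 3: dist = v0:inf,v1:inf,v2:0,v3:7,v4:inf,v5:17,v6:inf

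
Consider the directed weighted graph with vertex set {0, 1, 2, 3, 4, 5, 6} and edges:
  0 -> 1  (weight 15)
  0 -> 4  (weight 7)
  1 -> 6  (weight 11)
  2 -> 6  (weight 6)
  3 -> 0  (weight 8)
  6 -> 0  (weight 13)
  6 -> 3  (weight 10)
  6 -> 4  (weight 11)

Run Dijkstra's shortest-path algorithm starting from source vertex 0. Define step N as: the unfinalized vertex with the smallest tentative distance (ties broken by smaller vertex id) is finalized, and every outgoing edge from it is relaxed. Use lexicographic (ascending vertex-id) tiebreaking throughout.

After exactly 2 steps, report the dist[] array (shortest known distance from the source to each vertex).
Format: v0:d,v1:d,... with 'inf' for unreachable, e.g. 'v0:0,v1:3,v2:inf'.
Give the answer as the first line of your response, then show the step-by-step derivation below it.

v0:0,v1:15,v2:inf,v3:inf,v4:7,v5:inf,v6:inf

step 1: dist = v0:0,v1:15,v2:inf,v3:inf,v4:7,v5:inf,v6:inf
step 2: dist = v0:0,v1:15,v2:inf,v3:inf,v4:7,v5:inf,v6:inf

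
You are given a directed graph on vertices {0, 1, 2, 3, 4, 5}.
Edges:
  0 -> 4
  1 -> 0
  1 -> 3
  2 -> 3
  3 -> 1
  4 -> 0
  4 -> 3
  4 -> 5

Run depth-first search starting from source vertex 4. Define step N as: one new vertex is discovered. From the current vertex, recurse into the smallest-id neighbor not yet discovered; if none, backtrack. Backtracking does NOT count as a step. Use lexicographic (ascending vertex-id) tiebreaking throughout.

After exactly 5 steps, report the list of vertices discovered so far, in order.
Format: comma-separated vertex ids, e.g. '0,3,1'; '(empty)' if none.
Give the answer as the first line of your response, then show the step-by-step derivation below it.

4,0,3,1,5

step 1: discover 4; path=4; order=4
step 2: discover 0; path=4>0; order=4,0
step 3: discover 3; path=4>3; order=4,0,3
step 4: discover 1; path=4>3>1; order=4,0,3,1
step 5: discover 5; path=4>5; order=4,0,3,1,5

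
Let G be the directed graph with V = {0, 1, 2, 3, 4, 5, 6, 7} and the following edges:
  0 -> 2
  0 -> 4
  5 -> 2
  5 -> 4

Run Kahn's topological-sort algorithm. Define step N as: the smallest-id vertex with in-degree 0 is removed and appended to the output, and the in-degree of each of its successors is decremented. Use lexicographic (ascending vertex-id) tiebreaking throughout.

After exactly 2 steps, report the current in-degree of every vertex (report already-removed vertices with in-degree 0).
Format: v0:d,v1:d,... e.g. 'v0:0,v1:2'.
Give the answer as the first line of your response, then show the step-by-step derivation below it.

v0:0,v1:0,v2:1,v3:0,v4:1,v5:0,v6:0,v7:0

step 1: output 0; order=[0]; indeg=(0,0,1,0,1,0,0,0)
step 2: output 1; order=[0,1]; indeg=(0,0,1,0,1,0,0,0)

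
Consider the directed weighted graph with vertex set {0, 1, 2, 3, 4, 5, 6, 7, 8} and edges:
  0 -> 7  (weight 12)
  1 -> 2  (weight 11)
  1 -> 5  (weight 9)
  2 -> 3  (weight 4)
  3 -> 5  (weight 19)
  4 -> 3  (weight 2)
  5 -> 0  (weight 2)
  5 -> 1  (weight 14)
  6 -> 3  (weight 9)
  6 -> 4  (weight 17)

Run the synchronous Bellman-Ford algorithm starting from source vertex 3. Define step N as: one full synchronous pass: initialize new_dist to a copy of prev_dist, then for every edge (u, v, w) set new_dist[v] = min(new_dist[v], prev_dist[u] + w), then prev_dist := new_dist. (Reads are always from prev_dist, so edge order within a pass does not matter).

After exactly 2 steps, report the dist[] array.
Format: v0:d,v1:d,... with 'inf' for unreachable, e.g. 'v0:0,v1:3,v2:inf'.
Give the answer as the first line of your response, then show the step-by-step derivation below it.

v0:21,v1:33,v2:inf,v3:0,v4:inf,v5:19,v6:inf,v7:inf,v8:inf

step 1: dist = v0:inf,v1:inf,v2:inf,v3:0,v4:inf,v5:19,v6:inf,v7:inf,v8:inf
step 2: dist = v0:21,v1:33,v2:inf,v3:0,v4:inf,v5:19,v6:inf,v7:inf,v8:inf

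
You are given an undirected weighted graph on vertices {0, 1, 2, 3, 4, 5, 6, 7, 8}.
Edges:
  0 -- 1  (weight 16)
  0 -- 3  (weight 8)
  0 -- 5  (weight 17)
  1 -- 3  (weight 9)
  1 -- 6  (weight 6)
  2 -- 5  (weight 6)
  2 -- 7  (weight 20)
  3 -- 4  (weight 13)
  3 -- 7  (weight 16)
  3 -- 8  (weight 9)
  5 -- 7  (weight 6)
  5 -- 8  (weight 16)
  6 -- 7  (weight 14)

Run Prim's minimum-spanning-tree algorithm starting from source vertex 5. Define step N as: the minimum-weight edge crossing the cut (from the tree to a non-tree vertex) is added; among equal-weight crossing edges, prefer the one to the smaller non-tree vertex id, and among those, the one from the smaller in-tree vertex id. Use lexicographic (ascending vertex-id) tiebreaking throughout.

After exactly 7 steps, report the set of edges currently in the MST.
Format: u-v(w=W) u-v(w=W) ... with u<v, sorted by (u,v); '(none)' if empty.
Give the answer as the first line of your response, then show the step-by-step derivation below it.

0-3(w=8) 1-3(w=9) 1-6(w=6) 2-5(w=6) 3-8(w=9) 5-7(w=6) 6-7(w=14)

step 1: add edge 2-5 (w=6); MST = {2-5(w=6)}
step 2: add edge 5-7 (w=6); MST = {2-5(w=6) 5-7(w=6)}
step 3: add edge 6-7 (w=14); MST = {2-5(w=6) 5-7(w=6) 6-7(w=14)}
step 4: add edge 1-6 (w=6); MST = {1-6(w=6) 2-5(w=6) 5-7(w=6) 6-7(w=14)}
step 5: add edge 1-3 (w=9); MST = {1-3(w=9) 1-6(w=6) 2-5(w=6) 5-7(w=6) 6-7(w=14)}
step 6: add edge 0-3 (w=8); MST = {0-3(w=8) 1-3(w=9) 1-6(w=6) 2-5(w=6) 5-7(w=6) 6-7(w=14)}
step 7: add edge 3-8 (w=9); MST = {0-3(w=8) 1-3(w=9) 1-6(w=6) 2-5(w=6) 3-8(w=9) 5-7(w=6) 6-7(w=14)}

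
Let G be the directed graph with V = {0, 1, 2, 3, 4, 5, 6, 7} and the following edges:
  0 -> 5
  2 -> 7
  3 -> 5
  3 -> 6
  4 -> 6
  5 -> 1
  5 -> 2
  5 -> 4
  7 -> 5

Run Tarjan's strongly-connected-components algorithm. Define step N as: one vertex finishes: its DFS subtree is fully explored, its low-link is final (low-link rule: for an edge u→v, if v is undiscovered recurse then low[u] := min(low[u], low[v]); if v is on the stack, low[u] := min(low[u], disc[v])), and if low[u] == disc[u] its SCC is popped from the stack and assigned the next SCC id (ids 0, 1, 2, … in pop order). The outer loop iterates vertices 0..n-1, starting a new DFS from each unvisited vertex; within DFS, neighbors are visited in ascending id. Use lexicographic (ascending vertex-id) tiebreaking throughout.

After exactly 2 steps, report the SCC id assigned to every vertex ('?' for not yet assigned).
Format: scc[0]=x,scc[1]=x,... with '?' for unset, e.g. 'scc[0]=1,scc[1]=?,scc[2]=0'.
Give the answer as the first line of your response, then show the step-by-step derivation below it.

scc[0]=?,scc[1]=0,scc[2]=?,scc[3]=?,scc[4]=?,scc[5]=?,scc[6]=?,scc[7]=?

step 1: low=(low[0]=0,low[1]=2,low[2]=?,low[3]=?,low[4]=?,low[5]=1,low[6]=?,low[7]=?); scc=(scc[0]=?,scc[1]=0,scc[2]=?,scc[3]=?,scc[4]=?,scc[5]=?,scc[6]=?,scc[7]=?)
step 2: low=(low[0]=0,low[1]=2,low[2]=3,low[3]=?,low[4]=?,low[5]=1,low[6]=?,low[7]=1); scc=(scc[0]=?,scc[1]=0,scc[2]=?,scc[3]=?,scc[4]=?,scc[5]=?,scc[6]=?,scc[7]=?)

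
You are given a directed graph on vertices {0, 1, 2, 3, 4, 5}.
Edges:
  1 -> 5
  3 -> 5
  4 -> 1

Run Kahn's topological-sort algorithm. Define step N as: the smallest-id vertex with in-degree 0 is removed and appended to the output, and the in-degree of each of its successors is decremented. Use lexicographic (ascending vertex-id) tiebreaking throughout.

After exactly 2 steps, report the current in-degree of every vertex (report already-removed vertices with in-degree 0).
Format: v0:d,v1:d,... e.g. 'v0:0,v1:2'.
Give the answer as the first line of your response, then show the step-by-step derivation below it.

v0:0,v1:1,v2:0,v3:0,v4:0,v5:2

step 1: output 0; order=[0]; indeg=(0,1,0,0,0,2)
step 2: output 2; order=[0,2]; indeg=(0,1,0,0,0,2)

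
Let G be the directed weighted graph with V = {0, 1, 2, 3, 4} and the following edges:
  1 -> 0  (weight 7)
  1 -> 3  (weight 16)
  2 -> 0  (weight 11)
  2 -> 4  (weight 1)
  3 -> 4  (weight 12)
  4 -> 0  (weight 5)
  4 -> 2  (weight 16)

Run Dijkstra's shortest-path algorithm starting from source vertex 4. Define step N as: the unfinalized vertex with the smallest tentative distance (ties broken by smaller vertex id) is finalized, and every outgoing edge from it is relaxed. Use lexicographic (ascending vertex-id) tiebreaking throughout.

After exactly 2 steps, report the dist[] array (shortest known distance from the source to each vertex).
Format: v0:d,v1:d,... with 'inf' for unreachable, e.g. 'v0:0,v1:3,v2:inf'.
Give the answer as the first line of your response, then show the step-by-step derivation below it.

v0:5,v1:inf,v2:16,v3:inf,v4:0

step 1: dist = v0:5,v1:inf,v2:16,v3:inf,v4:0
step 2: dist = v0:5,v1:inf,v2:16,v3:inf,v4:0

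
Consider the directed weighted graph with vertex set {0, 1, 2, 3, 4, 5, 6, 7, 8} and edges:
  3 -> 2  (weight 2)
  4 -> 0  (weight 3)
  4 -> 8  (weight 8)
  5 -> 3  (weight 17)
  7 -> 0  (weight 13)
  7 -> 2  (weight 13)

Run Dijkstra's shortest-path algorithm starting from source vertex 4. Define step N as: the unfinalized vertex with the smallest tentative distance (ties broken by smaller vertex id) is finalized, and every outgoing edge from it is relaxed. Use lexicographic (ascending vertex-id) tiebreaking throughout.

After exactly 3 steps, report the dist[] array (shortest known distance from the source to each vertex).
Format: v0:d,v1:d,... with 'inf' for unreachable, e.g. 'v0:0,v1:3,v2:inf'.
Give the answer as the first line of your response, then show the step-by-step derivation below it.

v0:3,v1:inf,v2:inf,v3:inf,v4:0,v5:inf,v6:inf,v7:inf,v8:8

step 1: dist = v0:3,v1:inf,v2:inf,v3:inf,v4:0,v5:inf,v6:inf,v7:inf,v8:8
step 2: dist = v0:3,v1:inf,v2:inf,v3:inf,v4:0,v5:inf,v6:inf,v7:inf,v8:8
step 3: dist = v0:3,v1:inf,v2:inf,v3:inf,v4:0,v5:inf,v6:inf,v7:inf,v8:8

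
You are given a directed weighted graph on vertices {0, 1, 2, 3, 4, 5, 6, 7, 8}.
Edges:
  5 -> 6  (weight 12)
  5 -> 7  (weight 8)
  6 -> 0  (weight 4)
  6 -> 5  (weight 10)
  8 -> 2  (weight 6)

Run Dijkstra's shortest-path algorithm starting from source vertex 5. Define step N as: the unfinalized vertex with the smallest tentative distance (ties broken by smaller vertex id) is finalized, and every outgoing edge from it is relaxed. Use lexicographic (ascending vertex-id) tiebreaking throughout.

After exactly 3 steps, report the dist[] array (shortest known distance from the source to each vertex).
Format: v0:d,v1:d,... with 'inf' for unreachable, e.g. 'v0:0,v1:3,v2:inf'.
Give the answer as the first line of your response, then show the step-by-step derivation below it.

v0:16,v1:inf,v2:inf,v3:inf,v4:inf,v5:0,v6:12,v7:8,v8:inf

step 1: dist = v0:inf,v1:inf,v2:inf,v3:inf,v4:inf,v5:0,v6:12,v7:8,v8:inf
step 2: dist = v0:inf,v1:inf,v2:inf,v3:inf,v4:inf,v5:0,v6:12,v7:8,v8:inf
step 3: dist = v0:16,v1:inf,v2:inf,v3:inf,v4:inf,v5:0,v6:12,v7:8,v8:inf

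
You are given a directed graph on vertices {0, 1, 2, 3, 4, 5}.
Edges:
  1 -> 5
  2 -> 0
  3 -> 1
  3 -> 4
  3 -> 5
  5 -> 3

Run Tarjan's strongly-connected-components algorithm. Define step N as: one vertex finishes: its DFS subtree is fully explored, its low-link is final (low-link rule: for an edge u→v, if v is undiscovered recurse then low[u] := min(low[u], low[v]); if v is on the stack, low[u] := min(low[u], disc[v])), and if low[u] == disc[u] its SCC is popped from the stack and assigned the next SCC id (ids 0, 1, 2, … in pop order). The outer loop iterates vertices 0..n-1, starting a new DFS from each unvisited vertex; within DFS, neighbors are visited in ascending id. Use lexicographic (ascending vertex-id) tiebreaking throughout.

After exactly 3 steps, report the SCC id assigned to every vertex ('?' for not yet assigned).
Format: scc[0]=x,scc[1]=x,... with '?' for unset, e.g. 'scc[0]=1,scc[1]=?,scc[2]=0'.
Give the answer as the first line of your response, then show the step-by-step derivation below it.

scc[0]=0,scc[1]=?,scc[2]=?,scc[3]=?,scc[4]=1,scc[5]=?

step 1: low=(low[0]=0,low[1]=?,low[2]=?,low[3]=?,low[4]=?,low[5]=?); scc=(scc[0]=0,scc[1]=?,scc[2]=?,scc[3]=?,scc[4]=?,scc[5]=?)
step 2: low=(low[0]=0,low[1]=1,low[2]=?,low[3]=1,low[4]=4,low[5]=2); scc=(scc[0]=0,scc[1]=?,scc[2]=?,scc[3]=?,scc[4]=1,scc[5]=?)
step 3: low=(low[0]=0,low[1]=1,low[2]=?,low[3]=1,low[4]=4,low[5]=2); scc=(scc[0]=0,scc[1]=?,scc[2]=?,scc[3]=?,scc[4]=1,scc[5]=?)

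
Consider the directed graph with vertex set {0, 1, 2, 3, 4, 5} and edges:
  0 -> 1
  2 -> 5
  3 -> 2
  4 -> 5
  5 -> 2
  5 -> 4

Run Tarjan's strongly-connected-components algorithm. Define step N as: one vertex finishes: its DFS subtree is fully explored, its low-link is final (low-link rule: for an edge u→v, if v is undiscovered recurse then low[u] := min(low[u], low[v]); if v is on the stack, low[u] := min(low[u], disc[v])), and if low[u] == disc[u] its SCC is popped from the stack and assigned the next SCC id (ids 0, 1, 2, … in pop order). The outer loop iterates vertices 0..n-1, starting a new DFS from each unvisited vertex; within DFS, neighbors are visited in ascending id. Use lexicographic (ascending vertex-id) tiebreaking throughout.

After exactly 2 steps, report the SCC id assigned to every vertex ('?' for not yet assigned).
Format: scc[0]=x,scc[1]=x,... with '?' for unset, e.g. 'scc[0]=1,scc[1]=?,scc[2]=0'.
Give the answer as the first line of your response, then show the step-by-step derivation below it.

scc[0]=1,scc[1]=0,scc[2]=?,scc[3]=?,scc[4]=?,scc[5]=?

step 1: low=(low[0]=0,low[1]=1,low[2]=?,low[3]=?,low[4]=?,low[5]=?); scc=(scc[0]=?,scc[1]=0,scc[2]=?,scc[3]=?,scc[4]=?,scc[5]=?)
step 2: low=(low[0]=0,low[1]=1,low[2]=?,low[3]=?,low[4]=?,low[5]=?); scc=(scc[0]=1,scc[1]=0,scc[2]=?,scc[3]=?,scc[4]=?,scc[5]=?)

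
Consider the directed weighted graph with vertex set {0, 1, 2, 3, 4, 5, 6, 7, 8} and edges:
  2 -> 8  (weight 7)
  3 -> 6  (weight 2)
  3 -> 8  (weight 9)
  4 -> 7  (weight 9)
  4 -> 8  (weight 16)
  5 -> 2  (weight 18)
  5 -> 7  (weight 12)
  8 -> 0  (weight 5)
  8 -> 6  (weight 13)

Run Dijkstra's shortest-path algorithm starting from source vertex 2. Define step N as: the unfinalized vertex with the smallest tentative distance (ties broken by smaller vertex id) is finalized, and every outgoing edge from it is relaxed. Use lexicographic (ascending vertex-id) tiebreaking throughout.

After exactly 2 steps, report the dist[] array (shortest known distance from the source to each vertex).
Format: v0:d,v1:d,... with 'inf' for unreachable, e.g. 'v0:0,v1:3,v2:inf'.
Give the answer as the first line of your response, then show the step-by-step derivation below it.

v0:12,v1:inf,v2:0,v3:inf,v4:inf,v5:inf,v6:20,v7:inf,v8:7

step 1: dist = v0:inf,v1:inf,v2:0,v3:inf,v4:inf,v5:inf,v6:inf,v7:inf,v8:7
step 2: dist = v0:12,v1:inf,v2:0,v3:inf,v4:inf,v5:inf,v6:20,v7:inf,v8:7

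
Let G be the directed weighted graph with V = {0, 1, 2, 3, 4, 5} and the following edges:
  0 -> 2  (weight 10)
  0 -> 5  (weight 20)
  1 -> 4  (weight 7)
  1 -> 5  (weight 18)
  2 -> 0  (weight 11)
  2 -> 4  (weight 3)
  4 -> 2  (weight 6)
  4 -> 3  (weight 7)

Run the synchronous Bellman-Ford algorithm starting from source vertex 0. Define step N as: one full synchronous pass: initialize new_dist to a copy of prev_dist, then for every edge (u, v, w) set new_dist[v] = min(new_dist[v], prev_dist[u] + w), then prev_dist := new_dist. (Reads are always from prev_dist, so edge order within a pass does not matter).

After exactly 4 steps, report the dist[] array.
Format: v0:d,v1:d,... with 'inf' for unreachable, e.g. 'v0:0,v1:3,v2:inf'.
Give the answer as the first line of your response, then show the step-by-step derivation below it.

v0:0,v1:inf,v2:10,v3:20,v4:13,v5:20

step 1: dist = v0:0,v1:inf,v2:10,v3:inf,v4:inf,v5:20
step 2: dist = v0:0,v1:inf,v2:10,v3:inf,v4:13,v5:20
step 3: dist = v0:0,v1:inf,v2:10,v3:20,v4:13,v5:20
step 4: dist = v0:0,v1:inf,v2:10,v3:20,v4:13,v5:20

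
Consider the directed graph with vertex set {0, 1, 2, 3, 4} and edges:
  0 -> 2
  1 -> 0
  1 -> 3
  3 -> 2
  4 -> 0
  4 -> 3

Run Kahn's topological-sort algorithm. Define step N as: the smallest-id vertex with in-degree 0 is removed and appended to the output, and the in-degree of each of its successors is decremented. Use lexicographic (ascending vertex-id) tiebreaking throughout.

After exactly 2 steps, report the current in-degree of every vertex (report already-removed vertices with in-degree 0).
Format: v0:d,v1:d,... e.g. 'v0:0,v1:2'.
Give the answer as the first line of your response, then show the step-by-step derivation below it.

v0:0,v1:0,v2:2,v3:0,v4:0

step 1: output 1; order=[1]; indeg=(1,0,2,1,0)
step 2: output 4; order=[1,4]; indeg=(0,0,2,0,0)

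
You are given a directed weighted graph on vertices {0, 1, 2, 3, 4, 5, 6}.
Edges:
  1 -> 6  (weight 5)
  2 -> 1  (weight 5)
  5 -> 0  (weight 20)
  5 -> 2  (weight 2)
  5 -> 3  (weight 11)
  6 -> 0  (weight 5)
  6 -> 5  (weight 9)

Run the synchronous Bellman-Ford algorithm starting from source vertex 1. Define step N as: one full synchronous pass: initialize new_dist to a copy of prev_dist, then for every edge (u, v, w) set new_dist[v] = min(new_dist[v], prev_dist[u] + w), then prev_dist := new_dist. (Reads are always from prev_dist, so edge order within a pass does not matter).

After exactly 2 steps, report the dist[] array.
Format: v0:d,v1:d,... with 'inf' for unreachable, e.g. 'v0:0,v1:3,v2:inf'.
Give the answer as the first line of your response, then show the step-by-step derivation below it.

v0:10,v1:0,v2:inf,v3:inf,v4:inf,v5:14,v6:5

step 1: dist = v0:inf,v1:0,v2:inf,v3:inf,v4:inf,v5:inf,v6:5
step 2: dist = v0:10,v1:0,v2:inf,v3:inf,v4:inf,v5:14,v6:5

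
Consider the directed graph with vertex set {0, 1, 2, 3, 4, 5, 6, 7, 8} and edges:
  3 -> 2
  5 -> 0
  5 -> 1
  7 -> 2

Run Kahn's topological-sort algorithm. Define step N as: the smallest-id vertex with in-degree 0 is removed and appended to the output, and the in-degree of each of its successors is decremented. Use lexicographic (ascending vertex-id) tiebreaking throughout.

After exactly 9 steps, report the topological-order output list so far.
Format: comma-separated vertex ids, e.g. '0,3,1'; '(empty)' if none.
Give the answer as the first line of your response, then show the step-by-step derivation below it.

3,4,5,0,1,6,7,2,8

step 1: output 3; order=[3]; indeg=(1,1,1,0,0,0,0,0,0)
step 2: output 4; order=[3,4]; indeg=(1,1,1,0,0,0,0,0,0)
step 3: output 5; order=[3,4,5]; indeg=(0,0,1,0,0,0,0,0,0)
step 4: output 0; order=[3,4,5,0]; indeg=(0,0,1,0,0,0,0,0,0)
step 5: output 1; order=[3,4,5,0,1]; indeg=(0,0,1,0,0,0,0,0,0)
step 6: output 6; order=[3,4,5,0,1,6]; indeg=(0,0,1,0,0,0,0,0,0)
step 7: output 7; order=[3,4,5,0,1,6,7]; indeg=(0,0,0,0,0,0,0,0,0)
step 8: output 2; order=[3,4,5,0,1,6,7,2]; indeg=(0,0,0,0,0,0,0,0,0)
step 9: output 8; order=[3,4,5,0,1,6,7,2,8]; indeg=(0,0,0,0,0,0,0,0,0)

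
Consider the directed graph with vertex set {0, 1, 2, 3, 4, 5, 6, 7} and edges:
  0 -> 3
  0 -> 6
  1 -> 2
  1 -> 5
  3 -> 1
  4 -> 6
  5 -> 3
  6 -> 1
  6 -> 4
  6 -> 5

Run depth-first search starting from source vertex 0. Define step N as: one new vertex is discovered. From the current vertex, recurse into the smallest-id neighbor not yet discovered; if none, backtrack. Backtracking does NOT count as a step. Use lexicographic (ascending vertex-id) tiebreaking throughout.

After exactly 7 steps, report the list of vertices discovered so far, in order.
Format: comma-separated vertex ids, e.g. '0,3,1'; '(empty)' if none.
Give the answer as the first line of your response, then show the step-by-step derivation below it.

0,3,1,2,5,6,4

step 1: discover 0; path=0; order=0
step 2: discover 3; path=0>3; order=0,3
step 3: discover 1; path=0>3>1; order=0,3,1
step 4: discover 2; path=0>3>1>2; order=0,3,1,2
step 5: discover 5; path=0>3>1>5; order=0,3,1,2,5
step 6: discover 6; path=0>6; order=0,3,1,2,5,6
step 7: discover 4; path=0>6>4; order=0,3,1,2,5,6,4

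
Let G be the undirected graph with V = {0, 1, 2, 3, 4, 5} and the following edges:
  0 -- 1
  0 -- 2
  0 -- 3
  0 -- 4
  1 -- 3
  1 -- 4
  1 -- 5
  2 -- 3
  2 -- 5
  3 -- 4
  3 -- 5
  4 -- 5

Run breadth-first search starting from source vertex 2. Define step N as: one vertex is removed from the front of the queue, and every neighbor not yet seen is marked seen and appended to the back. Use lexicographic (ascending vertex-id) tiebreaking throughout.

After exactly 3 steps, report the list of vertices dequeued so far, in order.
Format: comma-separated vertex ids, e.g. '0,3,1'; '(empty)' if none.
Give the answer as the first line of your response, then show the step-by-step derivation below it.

2,0,3

step 1: dequeue 2; queue=[0,3,5]; order=2
step 2: dequeue 0; queue=[3,5,1,4]; order=2,0
step 3: dequeue 3; queue=[5,1,4]; order=2,0,3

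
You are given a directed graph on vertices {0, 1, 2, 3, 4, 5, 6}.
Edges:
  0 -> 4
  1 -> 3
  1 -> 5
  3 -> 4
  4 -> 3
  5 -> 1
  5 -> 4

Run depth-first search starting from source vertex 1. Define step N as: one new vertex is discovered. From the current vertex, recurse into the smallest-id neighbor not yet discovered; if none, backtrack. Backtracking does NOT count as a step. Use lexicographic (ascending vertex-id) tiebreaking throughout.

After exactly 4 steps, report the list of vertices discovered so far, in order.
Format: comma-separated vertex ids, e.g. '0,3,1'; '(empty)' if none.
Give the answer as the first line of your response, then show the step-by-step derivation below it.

1,3,4,5

step 1: discover 1; path=1; order=1
step 2: discover 3; path=1>3; order=1,3
step 3: discover 4; path=1>3>4; order=1,3,4
step 4: discover 5; path=1>5; order=1,3,4,5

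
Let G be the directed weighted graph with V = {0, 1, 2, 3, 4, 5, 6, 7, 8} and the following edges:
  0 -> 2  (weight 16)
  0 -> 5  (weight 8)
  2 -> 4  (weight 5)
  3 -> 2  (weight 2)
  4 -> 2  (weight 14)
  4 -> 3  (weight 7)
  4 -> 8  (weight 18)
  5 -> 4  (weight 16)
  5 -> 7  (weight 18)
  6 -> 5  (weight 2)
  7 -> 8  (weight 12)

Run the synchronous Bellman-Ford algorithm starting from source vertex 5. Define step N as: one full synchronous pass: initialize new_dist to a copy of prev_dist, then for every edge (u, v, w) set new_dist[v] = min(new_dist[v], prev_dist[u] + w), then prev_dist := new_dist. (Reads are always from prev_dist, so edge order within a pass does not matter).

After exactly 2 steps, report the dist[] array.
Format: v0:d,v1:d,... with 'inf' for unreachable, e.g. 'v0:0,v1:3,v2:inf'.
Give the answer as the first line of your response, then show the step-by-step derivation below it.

v0:inf,v1:inf,v2:30,v3:23,v4:16,v5:0,v6:inf,v7:18,v8:30

step 1: dist = v0:inf,v1:inf,v2:inf,v3:inf,v4:16,v5:0,v6:inf,v7:18,v8:inf
step 2: dist = v0:inf,v1:inf,v2:30,v3:23,v4:16,v5:0,v6:inf,v7:18,v8:30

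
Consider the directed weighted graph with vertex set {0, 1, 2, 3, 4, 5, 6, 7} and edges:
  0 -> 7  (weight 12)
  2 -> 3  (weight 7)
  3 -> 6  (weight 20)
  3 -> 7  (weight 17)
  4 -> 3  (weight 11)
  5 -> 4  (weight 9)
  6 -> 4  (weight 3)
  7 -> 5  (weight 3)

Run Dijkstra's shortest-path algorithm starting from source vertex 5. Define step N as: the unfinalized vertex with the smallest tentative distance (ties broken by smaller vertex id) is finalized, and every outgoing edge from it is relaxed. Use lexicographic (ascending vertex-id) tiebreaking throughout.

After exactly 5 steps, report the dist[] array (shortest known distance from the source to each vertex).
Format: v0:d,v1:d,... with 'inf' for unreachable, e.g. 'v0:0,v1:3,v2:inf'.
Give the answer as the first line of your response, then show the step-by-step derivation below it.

v0:inf,v1:inf,v2:inf,v3:20,v4:9,v5:0,v6:40,v7:37

step 1: dist = v0:inf,v1:inf,v2:inf,v3:inf,v4:9,v5:0,v6:inf,v7:inf
step 2: dist = v0:inf,v1:inf,v2:inf,v3:20,v4:9,v5:0,v6:inf,v7:inf
step 3: dist = v0:inf,v1:inf,v2:inf,v3:20,v4:9,v5:0,v6:40,v7:37
step 4: dist = v0:inf,v1:inf,v2:inf,v3:20,v4:9,v5:0,v6:40,v7:37
step 5: dist = v0:inf,v1:inf,v2:inf,v3:20,v4:9,v5:0,v6:40,v7:37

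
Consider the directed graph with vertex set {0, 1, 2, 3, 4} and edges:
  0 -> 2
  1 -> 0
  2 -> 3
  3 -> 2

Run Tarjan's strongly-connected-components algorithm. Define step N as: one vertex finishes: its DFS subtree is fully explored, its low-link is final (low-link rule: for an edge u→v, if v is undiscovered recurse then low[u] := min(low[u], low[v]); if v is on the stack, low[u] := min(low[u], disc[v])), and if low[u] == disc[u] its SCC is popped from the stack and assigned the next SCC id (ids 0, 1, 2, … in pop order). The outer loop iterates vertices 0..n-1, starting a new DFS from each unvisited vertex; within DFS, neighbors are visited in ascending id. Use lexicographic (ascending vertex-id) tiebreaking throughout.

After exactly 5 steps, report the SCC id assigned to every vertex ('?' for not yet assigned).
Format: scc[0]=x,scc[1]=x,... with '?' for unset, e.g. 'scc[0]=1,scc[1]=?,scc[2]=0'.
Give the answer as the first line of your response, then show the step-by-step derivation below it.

scc[0]=1,scc[1]=2,scc[2]=0,scc[3]=0,scc[4]=3

step 1: low=(low[0]=0,low[1]=?,low[2]=1,low[3]=1,low[4]=?); scc=(scc[0]=?,scc[1]=?,scc[2]=?,scc[3]=?,scc[4]=?)
step 2: low=(low[0]=0,low[1]=?,low[2]=1,low[3]=1,low[4]=?); scc=(scc[0]=?,scc[1]=?,scc[2]=0,scc[3]=0,scc[4]=?)
step 3: low=(low[0]=0,low[1]=?,low[2]=1,low[3]=1,low[4]=?); scc=(scc[0]=1,scc[1]=?,scc[2]=0,scc[3]=0,scc[4]=?)
step 4: low=(low[0]=0,low[1]=3,low[2]=1,low[3]=1,low[4]=?); scc=(scc[0]=1,scc[1]=2,scc[2]=0,scc[3]=0,scc[4]=?)
step 5: low=(low[0]=0,low[1]=3,low[2]=1,low[3]=1,low[4]=4); scc=(scc[0]=1,scc[1]=2,scc[2]=0,scc[3]=0,scc[4]=3)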